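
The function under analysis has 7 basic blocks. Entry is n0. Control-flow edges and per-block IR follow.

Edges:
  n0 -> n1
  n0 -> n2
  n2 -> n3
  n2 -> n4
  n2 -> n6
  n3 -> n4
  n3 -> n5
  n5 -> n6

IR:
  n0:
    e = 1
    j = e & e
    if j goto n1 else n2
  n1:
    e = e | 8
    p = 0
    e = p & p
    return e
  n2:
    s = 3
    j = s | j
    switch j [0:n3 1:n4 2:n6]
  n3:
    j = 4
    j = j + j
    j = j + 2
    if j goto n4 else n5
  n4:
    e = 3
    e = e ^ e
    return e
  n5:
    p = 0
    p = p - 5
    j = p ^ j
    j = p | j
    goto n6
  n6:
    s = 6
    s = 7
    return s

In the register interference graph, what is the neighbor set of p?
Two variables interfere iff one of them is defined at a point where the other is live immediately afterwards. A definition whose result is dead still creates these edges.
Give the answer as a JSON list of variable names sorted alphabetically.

Block summaries:
  n0: {e,j} / ∅
  n1: {e,p} / {e}
  n2: {j,s} / {j}
  n3: {j} / ∅
  n4: {e} / ∅
  n5: {j,p} / {j}
  n6: {s} / ∅

Backward fixpoint:
  n0 li=∅ lo={e,j}
  n1 li={e} lo=∅
  n2 li={j} lo=∅
  n3 li=∅ lo={j}
  n4 li=∅ lo=∅
  n5 li={j} lo=∅
  n6 li=∅ lo=∅

Interfere edges:
  e — {j}
  j — {e,p,s}
  p — {j}
  s — {j}

N(p) = ["j"]

Answer: ["j"]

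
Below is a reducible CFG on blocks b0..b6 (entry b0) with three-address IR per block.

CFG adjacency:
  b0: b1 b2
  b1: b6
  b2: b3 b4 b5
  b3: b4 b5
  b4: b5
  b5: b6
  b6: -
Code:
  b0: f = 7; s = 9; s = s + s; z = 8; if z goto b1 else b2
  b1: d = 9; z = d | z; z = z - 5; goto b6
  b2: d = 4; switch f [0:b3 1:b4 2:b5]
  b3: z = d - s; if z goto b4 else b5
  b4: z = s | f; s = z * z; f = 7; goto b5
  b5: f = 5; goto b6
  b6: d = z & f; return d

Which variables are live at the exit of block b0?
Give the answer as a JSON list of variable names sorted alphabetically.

def/use:
  b0: {f,s,z} / ∅
  b1: {d,z} / {z}
  b2: {d} / {f}
  b3: {z} / {d,s}
  b4: {f,s,z} / {f,s}
  b5: {f} / ∅
  b6: {d} / {f,z}

Backward fixpoint:
  live b0: ∅→{f,s,z}
  live b1: {f,z}→{f,z}
  live b2: {f,s,z}→{d,f,s,z}
  live b3: {d,f,s}→{f,s,z}
  live b4: {f,s}→{z}
  live b5: {z}→{f,z}
  live b6: {f,z}→∅

live-out(b0) = ["f", "s", "z"]

Answer: ["f", "s", "z"]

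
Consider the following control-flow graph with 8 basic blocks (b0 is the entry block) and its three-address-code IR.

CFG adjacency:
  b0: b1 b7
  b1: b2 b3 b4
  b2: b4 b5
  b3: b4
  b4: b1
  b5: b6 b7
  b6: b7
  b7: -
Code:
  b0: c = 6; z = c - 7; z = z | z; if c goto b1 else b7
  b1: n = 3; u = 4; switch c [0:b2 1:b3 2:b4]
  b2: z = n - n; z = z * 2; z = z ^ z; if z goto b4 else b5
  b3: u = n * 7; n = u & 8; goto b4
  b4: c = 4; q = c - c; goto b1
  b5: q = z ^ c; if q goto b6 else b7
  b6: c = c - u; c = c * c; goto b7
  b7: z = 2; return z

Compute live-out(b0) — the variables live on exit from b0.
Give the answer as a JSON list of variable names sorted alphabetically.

Answer: ["c"]

Derivation:
Block summaries:
  b0: {c,z} / ∅
  b1: {n,u} / {c}
  b2: {z} / {n}
  b3: {n,u} / {n}
  b4: {c,q} / ∅
  b5: {q} / {c,z}
  b6: {c} / {c,u}
  b7: {z} / ∅

Live sets:
  live b0: ∅→{c}
  live b1: {c}→{c,n,u}
  live b2: {c,n,u}→{c,u,z}
  live b3: {n}→∅
  live b4: ∅→{c}
  live b5: {c,u,z}→{c,u}
  live b6: {c,u}→∅
  live b7: ∅→∅

live-out(b0) = ["c"]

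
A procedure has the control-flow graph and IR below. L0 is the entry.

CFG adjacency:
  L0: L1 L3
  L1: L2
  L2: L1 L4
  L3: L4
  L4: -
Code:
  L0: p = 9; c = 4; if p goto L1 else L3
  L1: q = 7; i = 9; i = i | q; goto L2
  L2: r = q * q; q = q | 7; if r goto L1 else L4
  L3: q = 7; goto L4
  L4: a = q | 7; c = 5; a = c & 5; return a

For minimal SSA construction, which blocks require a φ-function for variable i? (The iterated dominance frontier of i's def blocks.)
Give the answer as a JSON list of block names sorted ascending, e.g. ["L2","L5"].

idom tree: L1←L0 L2←L1 L3←L0 L4←L0
Dom∩ at merges:
  L1: preds {L0,L2}: {L0} ∩ {L0,L1,L2} = {L0}; idom=L0
  L4: preds {L2,L3}: {L0,L1,L2} ∩ {L0,L3} = {L0}; idom=L0

Frontier:
  join L1 pred L0: · stop@L0
  join L1 pred L2: L2→L1 stop@L0
  join L4 pred L2: L2→L1 stop@L0
  join L4 pred L3: L3 stop@L0
  DF(L0)=∅
  DF(L1)={L1,L4}
  DF(L2)={L1,L4}
  DF(L3)={L4}
  DF(L4)=∅

φ for i: defs {L1}
  DF⁺ = {L1,L4}

Answer: ["L1", "L4"]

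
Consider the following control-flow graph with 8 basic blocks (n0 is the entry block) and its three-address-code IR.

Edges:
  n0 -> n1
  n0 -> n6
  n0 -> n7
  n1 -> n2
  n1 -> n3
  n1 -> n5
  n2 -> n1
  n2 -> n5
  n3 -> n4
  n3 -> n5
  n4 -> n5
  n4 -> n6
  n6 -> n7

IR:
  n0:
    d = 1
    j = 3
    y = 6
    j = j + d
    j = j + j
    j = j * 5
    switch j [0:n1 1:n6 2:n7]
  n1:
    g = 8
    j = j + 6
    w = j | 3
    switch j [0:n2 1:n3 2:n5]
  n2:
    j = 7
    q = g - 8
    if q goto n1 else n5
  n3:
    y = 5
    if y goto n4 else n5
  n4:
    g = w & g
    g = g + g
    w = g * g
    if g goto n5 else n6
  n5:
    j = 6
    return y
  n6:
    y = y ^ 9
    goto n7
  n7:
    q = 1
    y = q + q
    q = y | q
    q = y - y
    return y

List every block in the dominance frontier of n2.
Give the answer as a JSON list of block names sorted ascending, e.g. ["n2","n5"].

Answer: ["n1", "n5"]

Derivation:
idom tree: n1←n0 n2←n1 n3←n1 n4←n3 n5←n1 n6←n0 n7←n0
Join-block Dom:
  n1: preds {n0,n2}: {n0} ∩ {n0,n1,n2} = {n0}; idom=n0
  n5: preds {n1,n2,n3,n4}: {n0,n1} ∩ {n0,n1,n2} ∩ {n0,n1,n3} ∩ {n0,n1,n3,n4} = {n0,n1}; idom=n1
  n6: preds {n0,n4}: {n0} ∩ {n0,n1,n3,n4} = {n0}; idom=n0
  n7: preds {n0,n6}: {n0} ∩ {n0,n6} = {n0}; idom=n0

Frontier:
  join n1 pred n0: · stop@n0
  join n1 pred n2: n2→n1 stop@n0
  join n5 pred n1: · stop@n1
  join n5 pred n2: n2 stop@n1
  join n5 pred n3: n3 stop@n1
  join n5 pred n4: n4→n3 stop@n1
  join n6 pred n0: · stop@n0
  join n6 pred n4: n4→n3→n1 stop@n0
  join n7 pred n0: · stop@n0
  join n7 pred n6: n6 stop@n0
  DF(n0)=∅
  DF(n1)={n1,n6}
  DF(n2)={n1,n5}
  DF(n3)={n5,n6}
  DF(n4)={n5,n6}
  DF(n5)=∅
  DF(n6)={n7}
  DF(n7)=∅

DF(n2) = ["n1", "n5"]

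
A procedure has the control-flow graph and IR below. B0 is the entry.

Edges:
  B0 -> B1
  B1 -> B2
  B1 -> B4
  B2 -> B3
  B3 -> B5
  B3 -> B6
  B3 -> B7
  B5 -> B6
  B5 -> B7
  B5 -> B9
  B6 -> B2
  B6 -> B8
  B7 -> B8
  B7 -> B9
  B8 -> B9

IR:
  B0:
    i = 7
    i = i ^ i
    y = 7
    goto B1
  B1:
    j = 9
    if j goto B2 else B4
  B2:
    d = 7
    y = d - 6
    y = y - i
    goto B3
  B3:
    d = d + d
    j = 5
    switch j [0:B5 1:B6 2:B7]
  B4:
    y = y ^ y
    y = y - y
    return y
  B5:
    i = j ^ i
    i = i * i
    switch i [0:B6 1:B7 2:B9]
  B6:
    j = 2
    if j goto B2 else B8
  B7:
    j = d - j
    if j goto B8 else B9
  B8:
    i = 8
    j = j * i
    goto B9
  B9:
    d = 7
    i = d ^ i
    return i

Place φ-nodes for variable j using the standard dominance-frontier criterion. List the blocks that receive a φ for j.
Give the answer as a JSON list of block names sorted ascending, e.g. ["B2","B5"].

idom tree: B1←B0 B2←B1 B3←B2 B4←B1 B5←B3 B6←B3 B7←B3 B8←B3 B9←B3
Dom at joins:
  B2: preds {B1,B6}: {B0,B1} ∩ {B0,B1,B2,B3,B6} = {B0,B1}; idom=B1
  B6: preds {B3,B5}: {B0,B1,B2,B3} ∩ {B0,B1,B2,B3,B5} = {B0,B1,B2,B3}; idom=B3
  B7: preds {B3,B5}: {B0,B1,B2,B3} ∩ {B0,B1,B2,B3,B5} = {B0,B1,B2,B3}; idom=B3
  B8: preds {B6,B7}: {B0,B1,B2,B3,B6} ∩ {B0,B1,B2,B3,B7} = {B0,B1,B2,B3}; idom=B3
  B9: preds {B5,B7,B8}: {B0,B1,B2,B3,B5} ∩ {B0,B1,B2,B3,B7} ∩ {B0,B1,B2,B3,B8} = {B0,B1,B2,B3}; idom=B3

Frontier:
  join B2 pred B1: · stop@B1
  join B2 pred B6: B6→B3→B2 stop@B1
  join B6 pred B3: · stop@B3
  join B6 pred B5: B5 stop@B3
  join B7 pred B3: · stop@B3
  join B7 pred B5: B5 stop@B3
  join B8 pred B6: B6 stop@B3
  join B8 pred B7: B7 stop@B3
  join B9 pred B5: B5 stop@B3
  join B9 pred B7: B7 stop@B3
  join B9 pred B8: B8 stop@B3
  B0: DF=∅
  B1: DF=∅
  B2: DF={B2}
  B3: DF={B2}
  B4: DF=∅
  B5: DF={B6,B7,B9}
  B6: DF={B2,B8}
  B7: DF={B8,B9}
  B8: DF={B9}
  B9: DF=∅

φ for j: defs {B1,B3,B6,B7,B8}
  DF⁺ = {B2,B8,B9}

Answer: ["B2", "B8", "B9"]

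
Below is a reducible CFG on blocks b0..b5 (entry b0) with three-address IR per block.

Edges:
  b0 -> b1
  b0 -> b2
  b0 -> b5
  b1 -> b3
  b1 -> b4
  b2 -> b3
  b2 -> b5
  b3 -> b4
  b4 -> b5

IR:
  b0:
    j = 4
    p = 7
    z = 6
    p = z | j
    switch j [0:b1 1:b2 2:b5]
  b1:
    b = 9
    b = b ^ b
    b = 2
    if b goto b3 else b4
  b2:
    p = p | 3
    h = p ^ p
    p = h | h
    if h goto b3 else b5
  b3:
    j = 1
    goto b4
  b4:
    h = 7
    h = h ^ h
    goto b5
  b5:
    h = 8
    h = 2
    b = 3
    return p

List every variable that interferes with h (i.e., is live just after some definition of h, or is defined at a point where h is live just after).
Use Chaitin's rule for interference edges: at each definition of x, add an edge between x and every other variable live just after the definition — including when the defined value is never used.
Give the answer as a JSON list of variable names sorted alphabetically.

def/use:
  b0: def={j,p,z} ue=∅
  b1: def={b} ue=∅
  b2: def={h,p} ue={p}
  b3: def={j} ue=∅
  b4: def={h} ue=∅
  b5: def={b,h} ue={p}

Liveness:
  b0: in=∅ out={p}
  b1: in={p} out={p}
  b2: in={p} out={p}
  b3: in={p} out={p}
  b4: in={p} out={p}
  b5: in={p} out=∅

Interference:
  b↔{p}
  h↔{p}
  j↔{p,z}
  p↔{b,h,j}
  z↔{j}

N(h) = ["p"]

Answer: ["p"]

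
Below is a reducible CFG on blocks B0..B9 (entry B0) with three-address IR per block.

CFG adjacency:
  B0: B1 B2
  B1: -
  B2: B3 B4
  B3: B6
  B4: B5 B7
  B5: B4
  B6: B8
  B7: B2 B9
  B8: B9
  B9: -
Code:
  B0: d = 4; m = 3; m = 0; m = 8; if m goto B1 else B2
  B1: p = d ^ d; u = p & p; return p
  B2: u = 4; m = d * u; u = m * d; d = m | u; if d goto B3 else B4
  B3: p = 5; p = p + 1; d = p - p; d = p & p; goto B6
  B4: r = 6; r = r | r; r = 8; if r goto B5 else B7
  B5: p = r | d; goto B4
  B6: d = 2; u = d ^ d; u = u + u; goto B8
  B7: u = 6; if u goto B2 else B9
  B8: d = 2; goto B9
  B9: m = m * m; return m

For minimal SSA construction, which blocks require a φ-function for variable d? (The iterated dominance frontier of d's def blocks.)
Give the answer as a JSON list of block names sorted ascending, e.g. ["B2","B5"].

Answer: ["B2", "B9"]

Working:
idom tree: B1←B0 B2←B0 B3←B2 B4←B2 B5←B4 B6←B3 B7←B4 B8←B6 B9←B2
Join-block Dom:
  B2: preds {B0,B7}: {B0} ∩ {B0,B2,B4,B7} = {B0}; idom=B0
  B4: preds {B2,B5}: {B0,B2} ∩ {B0,B2,B4,B5} = {B0,B2}; idom=B2
  B9: preds {B7,B8}: {B0,B2,B4,B7} ∩ {B0,B2,B3,B6,B8} = {B0,B2}; idom=B2

DF derivation:
  B2←B0: walk · to B0
  B2←B7: walk B7→B4→B2 to B0
  B4←B2: walk · to B2
  B4←B5: walk B5→B4 to B2
  B9←B7: walk B7→B4 to B2
  B9←B8: walk B8→B6→B3 to B2
  B0: DF=∅
  B1: DF=∅
  B2: DF={B2}
  B3: DF={B9}
  B4: DF={B2,B4,B9}
  B5: DF={B4}
  B6: DF={B9}
  B7: DF={B2,B9}
  B8: DF={B9}
  B9: DF=∅

φ for d: defs {B0,B2,B3,B6,B8}
  DF⁺ = {B2,B9}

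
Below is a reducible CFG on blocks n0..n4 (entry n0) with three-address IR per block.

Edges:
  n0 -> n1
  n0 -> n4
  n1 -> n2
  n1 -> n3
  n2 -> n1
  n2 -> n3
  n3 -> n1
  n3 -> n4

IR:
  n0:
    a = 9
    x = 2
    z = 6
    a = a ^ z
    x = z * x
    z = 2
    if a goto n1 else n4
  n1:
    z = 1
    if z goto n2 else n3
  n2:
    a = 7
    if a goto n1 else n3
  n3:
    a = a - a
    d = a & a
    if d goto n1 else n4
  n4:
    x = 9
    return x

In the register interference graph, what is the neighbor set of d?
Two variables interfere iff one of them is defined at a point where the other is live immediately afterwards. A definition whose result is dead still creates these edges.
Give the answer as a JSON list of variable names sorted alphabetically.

def/use:
  n0 def {a,x,z} use ∅
  n1 def {z} use ∅
  n2 def {a} use ∅
  n3 def {a,d} use {a}
  n4 def {x} use ∅

Backward fixpoint:
  live n0: ∅→{a}
  live n1: {a}→{a}
  live n2: ∅→{a}
  live n3: {a}→{a}
  live n4: ∅→∅

Conflict graph:
  a↔{d,x,z}
  d↔{a}
  x↔{a,z}
  z↔{a,x}

N(d) = ["a"]

Answer: ["a"]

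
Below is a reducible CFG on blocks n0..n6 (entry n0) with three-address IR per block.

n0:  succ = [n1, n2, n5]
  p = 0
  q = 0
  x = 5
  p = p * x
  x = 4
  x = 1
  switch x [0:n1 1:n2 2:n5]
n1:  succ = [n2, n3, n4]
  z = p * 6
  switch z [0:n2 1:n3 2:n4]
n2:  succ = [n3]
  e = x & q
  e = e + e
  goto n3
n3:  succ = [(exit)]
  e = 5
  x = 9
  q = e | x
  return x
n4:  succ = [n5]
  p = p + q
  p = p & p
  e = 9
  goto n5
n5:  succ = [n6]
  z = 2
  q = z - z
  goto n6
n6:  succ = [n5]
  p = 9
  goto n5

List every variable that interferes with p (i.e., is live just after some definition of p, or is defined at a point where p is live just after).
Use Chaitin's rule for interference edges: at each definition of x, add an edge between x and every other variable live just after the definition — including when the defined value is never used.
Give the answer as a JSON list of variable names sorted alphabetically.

Answer: ["q", "x", "z"]

Working:
Per-block:
  n0: def={p,q,x} ue=∅
  n1: def={z} ue={p}
  n2: def={e} ue={q,x}
  n3: def={e,q,x} ue=∅
  n4: def={e,p} ue={p,q}
  n5: def={q,z} ue=∅
  n6: def={p} ue=∅

Backward fixpoint:
  n0: in=∅ out={p,q,x}
  n1: in={p,q,x} out={p,q,x}
  n2: in={q,x} out=∅
  n3: in=∅ out=∅
  n4: in={p,q} out=∅
  n5: in=∅ out=∅
  n6: in=∅ out=∅

Interference:
  e↔{x}
  p↔{q,x,z}
  q↔{p,x,z}
  x↔{e,p,q,z}
  z↔{p,q,x}

N(p) = ["q", "x", "z"]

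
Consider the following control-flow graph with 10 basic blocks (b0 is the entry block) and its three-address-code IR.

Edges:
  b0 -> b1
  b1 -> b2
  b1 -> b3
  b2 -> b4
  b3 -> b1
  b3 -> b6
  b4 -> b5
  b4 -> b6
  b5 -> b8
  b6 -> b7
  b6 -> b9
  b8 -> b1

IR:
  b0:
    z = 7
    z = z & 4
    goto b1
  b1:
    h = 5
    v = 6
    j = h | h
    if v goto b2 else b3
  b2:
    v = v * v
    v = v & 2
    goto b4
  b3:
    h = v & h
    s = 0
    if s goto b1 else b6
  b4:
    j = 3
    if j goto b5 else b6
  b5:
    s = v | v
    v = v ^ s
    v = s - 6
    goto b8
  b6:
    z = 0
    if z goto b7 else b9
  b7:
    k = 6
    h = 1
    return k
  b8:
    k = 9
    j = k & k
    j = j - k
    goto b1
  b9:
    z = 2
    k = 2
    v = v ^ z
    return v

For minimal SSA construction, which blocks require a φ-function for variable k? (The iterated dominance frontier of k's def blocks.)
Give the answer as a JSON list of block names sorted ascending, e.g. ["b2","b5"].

idom tree: b1←b0 b2←b1 b3←b1 b4←b2 b5←b4 b6←b1 b7←b6 b8←b5 b9←b6
Dom at joins:
  b1: preds {b0,b3,b8}: {b0} ∩ {b0,b1,b3} ∩ {b0,b1,b2,b4,b5,b8} = {b0}; idom=b0
  b6: preds {b3,b4}: {b0,b1,b3} ∩ {b0,b1,b2,b4} = {b0,b1}; idom=b1

DF walk-up:
  join b1 pred b0: · stop@b0
  join b1 pred b3: b3→b1 stop@b0
  join b1 pred b8: b8→b5→b4→b2→b1 stop@b0
  join b6 pred b3: b3 stop@b1
  join b6 pred b4: b4→b2 stop@b1
  b0 → ∅
  b1 → {b1}
  b2 → {b1,b6}
  b3 → {b1,b6}
  b4 → {b1,b6}
  b5 → {b1}
  b6 → ∅
  b7 → ∅
  b8 → {b1}
  b9 → ∅

φ for k: defs {b7,b8,b9}
  DF⁺ = {b1}

Answer: ["b1"]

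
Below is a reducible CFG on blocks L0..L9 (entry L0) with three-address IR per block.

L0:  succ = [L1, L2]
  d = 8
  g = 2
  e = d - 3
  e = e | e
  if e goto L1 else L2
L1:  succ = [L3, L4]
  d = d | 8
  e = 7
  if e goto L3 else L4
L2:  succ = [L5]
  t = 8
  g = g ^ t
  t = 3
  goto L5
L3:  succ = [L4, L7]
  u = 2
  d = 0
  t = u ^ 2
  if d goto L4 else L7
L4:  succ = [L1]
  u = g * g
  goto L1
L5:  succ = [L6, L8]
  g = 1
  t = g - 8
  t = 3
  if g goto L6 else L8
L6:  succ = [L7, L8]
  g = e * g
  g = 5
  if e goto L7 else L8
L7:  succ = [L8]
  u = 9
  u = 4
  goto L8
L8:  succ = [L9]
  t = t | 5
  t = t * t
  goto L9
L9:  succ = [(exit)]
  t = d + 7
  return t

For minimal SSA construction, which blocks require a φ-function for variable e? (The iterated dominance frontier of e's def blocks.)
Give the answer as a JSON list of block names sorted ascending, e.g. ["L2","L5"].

idom tree: L1←L0 L2←L0 L3←L1 L4←L1 L5←L2 L6←L5 L7←L0 L8←L0 L9←L8
Dom at joins:
  L1: preds {L0,L4}: {L0} ∩ {L0,L1,L4} = {L0}; idom=L0
  L4: preds {L1,L3}: {L0,L1} ∩ {L0,L1,L3} = {L0,L1}; idom=L1
  L7: preds {L3,L6}: {L0,L1,L3} ∩ {L0,L2,L5,L6} = {L0}; idom=L0
  L8: preds {L5,L6,L7}: {L0,L2,L5} ∩ {L0,L2,L5,L6} ∩ {L0,L7} = {L0}; idom=L0

DF derivation:
  L1←L0: walk · to L0
  L1←L4: walk L4→L1 to L0
  L4←L1: walk · to L1
  L4←L3: walk L3 to L1
  L7←L3: walk L3→L1 to L0
  L7←L6: walk L6→L5→L2 to L0
  L8←L5: walk L5→L2 to L0
  L8←L6: walk L6→L5→L2 to L0
  L8←L7: walk L7 to L0
  L0 → ∅
  L1 → {L1,L7}
  L2 → {L7,L8}
  L3 → {L4,L7}
  L4 → {L1}
  L5 → {L7,L8}
  L6 → {L7,L8}
  L7 → {L8}
  L8 → ∅
  L9 → ∅

φ for e: defs {L0,L1}
  DF⁺ = {L1,L7,L8}

Answer: ["L1", "L7", "L8"]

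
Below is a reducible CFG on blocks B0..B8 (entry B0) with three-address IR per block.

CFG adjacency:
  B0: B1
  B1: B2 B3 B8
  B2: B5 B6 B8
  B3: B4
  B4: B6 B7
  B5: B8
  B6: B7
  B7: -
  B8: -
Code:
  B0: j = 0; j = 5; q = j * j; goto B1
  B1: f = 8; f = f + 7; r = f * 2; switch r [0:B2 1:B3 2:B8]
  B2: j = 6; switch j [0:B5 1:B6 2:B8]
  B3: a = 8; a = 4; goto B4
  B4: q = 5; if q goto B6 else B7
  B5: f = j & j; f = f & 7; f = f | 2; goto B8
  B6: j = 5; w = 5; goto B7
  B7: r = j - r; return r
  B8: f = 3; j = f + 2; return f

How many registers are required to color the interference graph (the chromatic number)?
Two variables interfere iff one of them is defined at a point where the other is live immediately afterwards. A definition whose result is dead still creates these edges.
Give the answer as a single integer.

Block summaries:
  B0: def={j,q} ue=∅
  B1: def={f,r} ue=∅
  B2: def={j} ue=∅
  B3: def={a} ue=∅
  B4: def={q} ue=∅
  B5: def={f} ue={j}
  B6: def={j,w} ue=∅
  B7: def={r} ue={j,r}
  B8: def={f,j} ue=∅

Live sets:
  live B0: ∅→{j}
  live B1: {j}→{j,r}
  live B2: {r}→{j,r}
  live B3: {j,r}→{j,r}
  live B4: {j,r}→{j,r}
  live B5: {j}→∅
  live B6: {r}→{j,r}
  live B7: {j,r}→∅
  live B8: ∅→∅

Interfere edges:
  a↔{j,r}
  f↔{j}
  j↔{a,f,q,r,w}
  q↔{j,r}
  r↔{a,j,q,w}
  w↔{j,r}

Colouring:
  {a,j,r} pairwise interfere (3-clique) ⇒ χ ≥ 3
  assign a→r2 f→r1 j→r0 q→r2 r→r1 w→r2 — no edge inside a register ⇒ χ ≤ 3
  χ = 3

Answer: 3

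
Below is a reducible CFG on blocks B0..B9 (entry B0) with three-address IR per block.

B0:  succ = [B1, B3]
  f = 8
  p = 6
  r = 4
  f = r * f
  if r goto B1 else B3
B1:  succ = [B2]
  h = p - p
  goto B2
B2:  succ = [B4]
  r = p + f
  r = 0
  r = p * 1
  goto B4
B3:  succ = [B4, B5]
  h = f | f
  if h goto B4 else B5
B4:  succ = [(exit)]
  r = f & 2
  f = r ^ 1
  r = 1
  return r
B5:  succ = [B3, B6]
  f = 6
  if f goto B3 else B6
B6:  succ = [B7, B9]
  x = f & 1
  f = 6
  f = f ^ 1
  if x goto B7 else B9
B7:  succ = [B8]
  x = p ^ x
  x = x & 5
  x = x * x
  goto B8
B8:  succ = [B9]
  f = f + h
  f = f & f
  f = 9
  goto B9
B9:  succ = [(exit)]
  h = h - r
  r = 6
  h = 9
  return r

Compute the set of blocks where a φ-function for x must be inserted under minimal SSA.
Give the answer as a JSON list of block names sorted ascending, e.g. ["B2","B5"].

Answer: ["B9"]

Derivation:
idom tree: B1←B0 B2←B1 B3←B0 B4←B0 B5←B3 B6←B5 B7←B6 B8←B7 B9←B6
Dom at joins:
  B3: preds {B0,B5}: {B0} ∩ {B0,B3,B5} = {B0}; idom=B0
  B4: preds {B2,B3}: {B0,B1,B2} ∩ {B0,B3} = {B0}; idom=B0
  B9: preds {B6,B8}: {B0,B3,B5,B6} ∩ {B0,B3,B5,B6,B7,B8} = {B0,B3,B5,B6}; idom=B6

Frontier:
  B3←B0: walk · to B0
  B3←B5: walk B5→B3 to B0
  B4←B2: walk B2→B1 to B0
  B4←B3: walk B3 to B0
  B9←B6: walk · to B6
  B9←B8: walk B8→B7 to B6
  DF(B0)=∅
  DF(B1)={B4}
  DF(B2)={B4}
  DF(B3)={B3,B4}
  DF(B4)=∅
  DF(B5)={B3}
  DF(B6)=∅
  DF(B7)={B9}
  DF(B8)={B9}
  DF(B9)=∅

φ for x: defs {B6,B7}
  DF⁺ = {B9}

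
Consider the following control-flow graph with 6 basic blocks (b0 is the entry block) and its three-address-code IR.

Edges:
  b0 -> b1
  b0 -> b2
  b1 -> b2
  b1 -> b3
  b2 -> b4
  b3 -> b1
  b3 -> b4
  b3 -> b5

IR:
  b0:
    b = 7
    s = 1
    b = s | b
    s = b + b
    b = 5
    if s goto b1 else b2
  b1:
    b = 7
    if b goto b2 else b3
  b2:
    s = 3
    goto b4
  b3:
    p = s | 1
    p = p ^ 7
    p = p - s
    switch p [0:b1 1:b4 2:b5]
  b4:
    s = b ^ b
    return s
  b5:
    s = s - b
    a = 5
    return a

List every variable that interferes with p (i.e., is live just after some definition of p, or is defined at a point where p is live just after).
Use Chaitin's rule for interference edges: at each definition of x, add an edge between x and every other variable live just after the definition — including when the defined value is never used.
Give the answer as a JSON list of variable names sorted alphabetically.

Block summaries:
  b0: {b,s} / ∅
  b1: {b} / ∅
  b2: {s} / ∅
  b3: {p} / {s}
  b4: {s} / {b}
  b5: {a,s} / {b,s}

Live sets:
  b0 li=∅ lo={b,s}
  b1 li={s} lo={b,s}
  b2 li={b} lo={b}
  b3 li={b,s} lo={b,s}
  b4 li={b} lo=∅
  b5 li={b,s} lo=∅

Interference:
  a: ∅
  b: {p,s}
  p: {b,s}
  s: {b,p}

N(p) = ["b", "s"]

Answer: ["b", "s"]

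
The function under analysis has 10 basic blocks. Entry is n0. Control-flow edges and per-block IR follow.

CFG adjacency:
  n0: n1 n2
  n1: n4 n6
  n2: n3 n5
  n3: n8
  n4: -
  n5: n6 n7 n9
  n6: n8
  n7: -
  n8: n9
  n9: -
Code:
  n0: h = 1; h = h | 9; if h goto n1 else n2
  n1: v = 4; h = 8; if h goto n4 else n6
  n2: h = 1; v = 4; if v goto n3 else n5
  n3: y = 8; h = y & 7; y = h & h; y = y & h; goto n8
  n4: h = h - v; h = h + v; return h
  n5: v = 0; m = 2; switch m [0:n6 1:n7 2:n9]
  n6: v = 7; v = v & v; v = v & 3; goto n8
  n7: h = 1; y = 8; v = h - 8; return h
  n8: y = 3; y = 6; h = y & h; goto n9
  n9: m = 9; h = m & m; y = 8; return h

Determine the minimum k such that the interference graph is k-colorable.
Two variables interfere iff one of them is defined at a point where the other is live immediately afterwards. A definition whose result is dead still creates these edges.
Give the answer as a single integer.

Block summaries:
  n0 def {h} use ∅
  n1 def {h,v} use ∅
  n2 def {h,v} use ∅
  n3 def {h,y} use ∅
  n4 def {h} use {h,v}
  n5 def {m,v} use ∅
  n6 def {v} use ∅
  n7 def {h,v,y} use ∅
  n8 def {h,y} use {h}
  n9 def {h,m,y} use ∅

Backward fixpoint:
  n0: in=∅ out=∅
  n1: in=∅ out={h,v}
  n2: in=∅ out={h}
  n3: in=∅ out={h}
  n4: in={h,v} out=∅
  n5: in={h} out={h}
  n6: in={h} out={h}
  n7: in=∅ out=∅
  n8: in={h} out=∅
  n9: in=∅ out=∅

Conflict graph:
  h — {m,v,y}
  m — {h}
  v — {h}
  y — {h}

Registers:
  lower bound: {h,m} mutually conflict ⇒ χ ≥ 2
  assign h→R0 m→R1 v→R1 y→R1 — no edge inside a register ⇒ χ ≤ 2
  χ = 2

Answer: 2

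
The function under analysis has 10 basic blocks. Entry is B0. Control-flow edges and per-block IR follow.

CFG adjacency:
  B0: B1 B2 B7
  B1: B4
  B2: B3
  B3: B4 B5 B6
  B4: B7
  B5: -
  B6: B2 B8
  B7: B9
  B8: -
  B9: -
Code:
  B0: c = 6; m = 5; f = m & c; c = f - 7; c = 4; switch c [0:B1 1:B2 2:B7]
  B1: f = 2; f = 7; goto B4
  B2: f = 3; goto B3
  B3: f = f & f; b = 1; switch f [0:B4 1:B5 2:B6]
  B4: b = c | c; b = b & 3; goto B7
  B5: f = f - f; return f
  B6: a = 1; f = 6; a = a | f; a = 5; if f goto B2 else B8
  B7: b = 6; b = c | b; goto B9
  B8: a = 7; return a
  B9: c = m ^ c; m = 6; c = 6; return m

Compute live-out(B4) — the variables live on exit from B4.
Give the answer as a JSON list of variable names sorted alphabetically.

Per-block:
  B0 def {c,f,m} use ∅
  B1 def {f} use ∅
  B2 def {f} use ∅
  B3 def {b,f} use {f}
  B4 def {b} use {c}
  B5 def {f} use {f}
  B6 def {a,f} use ∅
  B7 def {b} use {c}
  B8 def {a} use ∅
  B9 def {c,m} use {c,m}

Live sets:
  B0: in=∅ out={c,m}
  B1: in={c,m} out={c,m}
  B2: in={c,m} out={c,f,m}
  B3: in={c,f,m} out={c,f,m}
  B4: in={c,m} out={c,m}
  B5: in={f} out=∅
  B6: in={c,m} out={c,m}
  B7: in={c,m} out={c,m}
  B8: in=∅ out=∅
  B9: in={c,m} out=∅

live-out(B4) = ["c", "m"]

Answer: ["c", "m"]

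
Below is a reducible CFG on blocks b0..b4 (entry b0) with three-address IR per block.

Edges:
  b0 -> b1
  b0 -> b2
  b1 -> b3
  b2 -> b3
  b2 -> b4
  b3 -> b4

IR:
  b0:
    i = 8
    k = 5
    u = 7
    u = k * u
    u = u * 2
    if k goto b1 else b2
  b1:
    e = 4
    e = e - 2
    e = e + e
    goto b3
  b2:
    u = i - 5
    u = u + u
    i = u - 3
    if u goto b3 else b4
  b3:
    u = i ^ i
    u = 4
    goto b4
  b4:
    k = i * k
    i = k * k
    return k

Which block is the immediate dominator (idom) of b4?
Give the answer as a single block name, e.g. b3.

Answer: b0

Working:
idom tree: b1←b0 b2←b0 b3←b0 b4←b0
Join-block Dom:
  b3: preds {b1,b2}: {b0,b1} ∩ {b0,b2} = {b0}; idom=b0
  b4: preds {b2,b3}: {b0,b2} ∩ {b0,b3} = {b0}; idom=b0

idom(b4) = b0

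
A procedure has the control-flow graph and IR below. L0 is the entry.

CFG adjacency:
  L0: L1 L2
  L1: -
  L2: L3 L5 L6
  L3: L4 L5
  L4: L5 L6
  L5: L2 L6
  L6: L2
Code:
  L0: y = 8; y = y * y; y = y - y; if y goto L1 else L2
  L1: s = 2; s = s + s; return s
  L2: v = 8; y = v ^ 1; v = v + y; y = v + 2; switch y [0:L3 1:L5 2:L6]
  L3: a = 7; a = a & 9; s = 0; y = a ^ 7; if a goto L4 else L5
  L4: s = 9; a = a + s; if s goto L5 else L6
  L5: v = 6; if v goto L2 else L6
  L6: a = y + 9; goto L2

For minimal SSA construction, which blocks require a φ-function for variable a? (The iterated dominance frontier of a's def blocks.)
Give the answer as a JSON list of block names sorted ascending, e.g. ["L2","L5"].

Answer: ["L2", "L5", "L6"]

Derivation:
idom tree: L1←L0 L2←L0 L3←L2 L4←L3 L5←L2 L6←L2
Join-block Dom:
  L2: preds {L0,L5,L6}: {L0} ∩ {L0,L2,L5} ∩ {L0,L2,L6} = {L0}; idom=L0
  L5: preds {L2,L3,L4}: {L0,L2} ∩ {L0,L2,L3} ∩ {L0,L2,L3,L4} = {L0,L2}; idom=L2
  L6: preds {L2,L4,L5}: {L0,L2} ∩ {L0,L2,L3,L4} ∩ {L0,L2,L5} = {L0,L2}; idom=L2

DF walk-up:
  join L2 pred L0: · stop@L0
  join L2 pred L5: L5→L2 stop@L0
  join L2 pred L6: L6→L2 stop@L0
  join L5 pred L2: · stop@L2
  join L5 pred L3: L3 stop@L2
  join L5 pred L4: L4→L3 stop@L2
  join L6 pred L2: · stop@L2
  join L6 pred L4: L4→L3 stop@L2
  join L6 pred L5: L5 stop@L2
  DF(L0)=∅
  DF(L1)=∅
  DF(L2)={L2}
  DF(L3)={L5,L6}
  DF(L4)={L5,L6}
  DF(L5)={L2,L6}
  DF(L6)={L2}

φ for a: defs {L3,L4,L6}
  DF⁺ = {L2,L5,L6}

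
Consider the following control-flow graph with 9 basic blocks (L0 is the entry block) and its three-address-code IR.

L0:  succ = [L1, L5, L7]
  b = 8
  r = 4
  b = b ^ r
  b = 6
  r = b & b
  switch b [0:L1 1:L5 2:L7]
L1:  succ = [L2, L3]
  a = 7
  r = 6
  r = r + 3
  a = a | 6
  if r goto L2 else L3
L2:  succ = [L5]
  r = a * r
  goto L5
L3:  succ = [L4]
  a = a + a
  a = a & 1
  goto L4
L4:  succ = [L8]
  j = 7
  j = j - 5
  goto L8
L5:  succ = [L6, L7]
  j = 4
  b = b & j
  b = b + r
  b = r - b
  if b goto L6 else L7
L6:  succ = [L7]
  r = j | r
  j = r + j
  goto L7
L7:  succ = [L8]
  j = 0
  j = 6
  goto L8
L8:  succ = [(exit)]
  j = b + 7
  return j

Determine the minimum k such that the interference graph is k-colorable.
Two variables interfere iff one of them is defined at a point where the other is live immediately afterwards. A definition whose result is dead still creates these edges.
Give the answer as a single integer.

Block summaries:
  L0: def={b,r} ue=∅
  L1: def={a,r} ue=∅
  L2: def={r} ue={a,r}
  L3: def={a} ue={a}
  L4: def={j} ue=∅
  L5: def={b,j} ue={b,r}
  L6: def={j,r} ue={j,r}
  L7: def={j} ue=∅
  L8: def={j} ue={b}

Backward fixpoint:
  L0: in=∅ out={b,r}
  L1: in={b} out={a,b,r}
  L2: in={a,b,r} out={b,r}
  L3: in={a,b} out={b}
  L4: in={b} out={b}
  L5: in={b,r} out={b,j,r}
  L6: in={b,j,r} out={b}
  L7: in={b} out={b}
  L8: in={b} out=∅

Interfere edges:
  a — {b,r}
  b — {a,j,r}
  j — {b,r}
  r — {a,b,j}

Chromatic number:
  clique {a,b,r} ⇒ need ≥ 3
  assign a→r2 b→r0 j→r2 r→r1 — no edge inside a register ⇒ χ ≤ 3
  χ = 3

Answer: 3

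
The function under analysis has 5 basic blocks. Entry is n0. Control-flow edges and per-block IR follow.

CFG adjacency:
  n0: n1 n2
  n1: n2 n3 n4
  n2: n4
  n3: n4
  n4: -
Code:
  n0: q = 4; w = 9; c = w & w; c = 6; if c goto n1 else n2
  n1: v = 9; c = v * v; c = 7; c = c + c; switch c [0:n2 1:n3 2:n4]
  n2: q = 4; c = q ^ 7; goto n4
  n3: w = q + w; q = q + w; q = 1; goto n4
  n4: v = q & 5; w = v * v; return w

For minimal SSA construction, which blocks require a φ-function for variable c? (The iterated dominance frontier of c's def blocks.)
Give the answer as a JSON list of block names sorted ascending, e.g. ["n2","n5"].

idom tree: n1←n0 n2←n0 n3←n1 n4←n0
Dom at joins:
  n2: preds {n0,n1}: {n0} ∩ {n0,n1} = {n0}; idom=n0
  n4: preds {n1,n2,n3}: {n0,n1} ∩ {n0,n2} ∩ {n0,n1,n3} = {n0}; idom=n0

DF walk-up:
  n2←n0: walk · to n0
  n2←n1: walk n1 to n0
  n4←n1: walk n1 to n0
  n4←n2: walk n2 to n0
  n4←n3: walk n3→n1 to n0
  DF(n0)=∅
  DF(n1)={n2,n4}
  DF(n2)={n4}
  DF(n3)={n4}
  DF(n4)=∅

φ for c: defs {n0,n1,n2}
  DF⁺ = {n2,n4}

Answer: ["n2", "n4"]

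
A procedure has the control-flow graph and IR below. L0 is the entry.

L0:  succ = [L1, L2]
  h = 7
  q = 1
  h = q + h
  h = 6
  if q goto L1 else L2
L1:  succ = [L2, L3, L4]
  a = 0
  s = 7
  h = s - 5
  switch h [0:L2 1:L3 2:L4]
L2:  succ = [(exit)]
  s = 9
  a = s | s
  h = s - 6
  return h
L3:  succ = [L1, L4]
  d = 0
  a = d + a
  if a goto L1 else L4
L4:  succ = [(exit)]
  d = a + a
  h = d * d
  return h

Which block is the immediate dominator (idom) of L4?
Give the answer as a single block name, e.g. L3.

idom tree: L1←L0 L2←L0 L3←L1 L4←L1
Dom at joins:
  L1: preds {L0,L3}: {L0} ∩ {L0,L1,L3} = {L0}; idom=L0
  L2: preds {L0,L1}: {L0} ∩ {L0,L1} = {L0}; idom=L0
  L4: preds {L1,L3}: {L0,L1} ∩ {L0,L1,L3} = {L0,L1}; idom=L1

idom(L4) = L1

Answer: L1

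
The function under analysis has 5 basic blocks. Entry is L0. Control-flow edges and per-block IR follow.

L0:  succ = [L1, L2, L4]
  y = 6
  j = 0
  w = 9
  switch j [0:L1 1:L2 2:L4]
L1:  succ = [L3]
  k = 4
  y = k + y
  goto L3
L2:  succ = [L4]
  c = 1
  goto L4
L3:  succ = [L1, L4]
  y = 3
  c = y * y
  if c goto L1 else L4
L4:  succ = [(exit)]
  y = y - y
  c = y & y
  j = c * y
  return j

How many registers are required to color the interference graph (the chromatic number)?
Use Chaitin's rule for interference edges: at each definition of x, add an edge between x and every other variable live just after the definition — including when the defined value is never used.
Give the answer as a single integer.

Answer: 3

Working:
Per-block:
  L0: def={j,w,y} ue=∅
  L1: def={k,y} ue={y}
  L2: def={c} ue=∅
  L3: def={c,y} ue=∅
  L4: def={c,j,y} ue={y}

Backward fixpoint:
  L0: in=∅ out={y}
  L1: in={y} out=∅
  L2: in={y} out={y}
  L3: in=∅ out={y}
  L4: in={y} out=∅

Interference:
  c↔{y}
  j↔{w,y}
  k↔{y}
  w↔{j,y}
  y↔{c,j,k,w}

Registers:
  {j,w,y} pairwise interfere (3-clique) ⇒ χ ≥ 3
  assign c→r1 j→r1 k→r1 w→r2 y→r0 — no edge inside a register ⇒ χ ≤ 3
  χ = 3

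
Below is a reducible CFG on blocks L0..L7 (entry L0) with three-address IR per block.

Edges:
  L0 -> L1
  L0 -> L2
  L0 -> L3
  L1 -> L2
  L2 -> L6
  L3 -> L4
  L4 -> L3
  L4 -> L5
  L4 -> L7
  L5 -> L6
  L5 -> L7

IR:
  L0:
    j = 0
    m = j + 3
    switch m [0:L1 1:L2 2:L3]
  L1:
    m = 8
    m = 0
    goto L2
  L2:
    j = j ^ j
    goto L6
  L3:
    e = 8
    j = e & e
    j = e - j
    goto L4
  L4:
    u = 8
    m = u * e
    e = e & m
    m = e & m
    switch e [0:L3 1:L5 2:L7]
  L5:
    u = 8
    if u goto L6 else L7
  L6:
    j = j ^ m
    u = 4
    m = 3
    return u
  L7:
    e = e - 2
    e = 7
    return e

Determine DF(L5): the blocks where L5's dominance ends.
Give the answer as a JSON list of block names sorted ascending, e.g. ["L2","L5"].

Answer: ["L6", "L7"]

Analysis:
idom tree: L1←L0 L2←L0 L3←L0 L4←L3 L5←L4 L6←L0 L7←L4
Join-block Dom:
  L2: preds {L0,L1}: {L0} ∩ {L0,L1} = {L0}; idom=L0
  L3: preds {L0,L4}: {L0} ∩ {L0,L3,L4} = {L0}; idom=L0
  L6: preds {L2,L5}: {L0,L2} ∩ {L0,L3,L4,L5} = {L0}; idom=L0
  L7: preds {L4,L5}: {L0,L3,L4} ∩ {L0,L3,L4,L5} = {L0,L3,L4}; idom=L4

Frontier:
  L2←L0: walk · to L0
  L2←L1: walk L1 to L0
  L3←L0: walk · to L0
  L3←L4: walk L4→L3 to L0
  L6←L2: walk L2 to L0
  L6←L5: walk L5→L4→L3 to L0
  L7←L4: walk · to L4
  L7←L5: walk L5 to L4
  L0 → ∅
  L1 → {L2}
  L2 → {L6}
  L3 → {L3,L6}
  L4 → {L3,L6}
  L5 → {L6,L7}
  L6 → ∅
  L7 → ∅

DF(L5) = ["L6", "L7"]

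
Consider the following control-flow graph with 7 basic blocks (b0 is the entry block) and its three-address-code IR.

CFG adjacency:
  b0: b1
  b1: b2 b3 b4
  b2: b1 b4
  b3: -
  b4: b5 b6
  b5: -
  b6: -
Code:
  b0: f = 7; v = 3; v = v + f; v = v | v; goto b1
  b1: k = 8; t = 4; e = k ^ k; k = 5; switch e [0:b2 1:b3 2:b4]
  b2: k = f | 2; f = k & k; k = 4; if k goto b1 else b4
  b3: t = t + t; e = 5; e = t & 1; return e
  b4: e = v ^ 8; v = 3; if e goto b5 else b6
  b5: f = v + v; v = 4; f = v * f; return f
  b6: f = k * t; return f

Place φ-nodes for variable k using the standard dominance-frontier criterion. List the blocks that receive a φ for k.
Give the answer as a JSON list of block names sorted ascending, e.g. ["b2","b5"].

Answer: ["b1", "b4"]

Analysis:
idom tree: b1←b0 b2←b1 b3←b1 b4←b1 b5←b4 b6←b4
Dom∩ at merges:
  b1: preds {b0,b2}: {b0} ∩ {b0,b1,b2} = {b0}; idom=b0
  b4: preds {b1,b2}: {b0,b1} ∩ {b0,b1,b2} = {b0,b1}; idom=b1

DF derivation:
  join b1 pred b0: · stop@b0
  join b1 pred b2: b2→b1 stop@b0
  join b4 pred b1: · stop@b1
  join b4 pred b2: b2 stop@b1
  DF(b0)=∅
  DF(b1)={b1}
  DF(b2)={b1,b4}
  DF(b3)=∅
  DF(b4)=∅
  DF(b5)=∅
  DF(b6)=∅

φ for k: defs {b1,b2}
  DF⁺ = {b1,b4}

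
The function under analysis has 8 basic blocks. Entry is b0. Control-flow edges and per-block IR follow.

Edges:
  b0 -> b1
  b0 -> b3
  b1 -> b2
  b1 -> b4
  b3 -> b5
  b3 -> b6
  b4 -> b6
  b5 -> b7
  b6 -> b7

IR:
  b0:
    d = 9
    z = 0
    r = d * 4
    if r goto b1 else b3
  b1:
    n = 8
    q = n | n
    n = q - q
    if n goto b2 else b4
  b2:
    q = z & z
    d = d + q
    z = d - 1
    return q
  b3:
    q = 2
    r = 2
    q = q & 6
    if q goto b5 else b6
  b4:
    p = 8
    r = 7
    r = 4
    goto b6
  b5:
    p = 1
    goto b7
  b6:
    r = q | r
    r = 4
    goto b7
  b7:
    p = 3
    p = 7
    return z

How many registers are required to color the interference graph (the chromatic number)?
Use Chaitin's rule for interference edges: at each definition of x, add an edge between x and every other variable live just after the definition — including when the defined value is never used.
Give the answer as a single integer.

Answer: 4

Derivation:
def/use:
  b0: {d,r,z} / ∅
  b1: {n,q} / ∅
  b2: {d,q,z} / {d,z}
  b3: {q,r} / ∅
  b4: {p,r} / ∅
  b5: {p} / ∅
  b6: {r} / {q,r}
  b7: {p} / {z}

Liveness:
  live b0: ∅→{d,z}
  live b1: {d,z}→{d,q,z}
  live b2: {d,z}→∅
  live b3: {z}→{q,r,z}
  live b4: {q,z}→{q,r,z}
  live b5: {z}→{z}
  live b6: {q,r,z}→{z}
  live b7: {z}→∅

Interfere edges:
  d↔{n,q,r,z}
  n↔{d,q,z}
  p↔{q,z}
  q↔{d,n,p,r,z}
  r↔{d,q,z}
  z↔{d,n,p,q,r}

Chromatic number:
  {d,n,q,z} pairwise interfere (4-clique) ⇒ χ ≥ 4
  assign d→R2 n→R3 p→R2 q→R0 r→R3 z→R1 — no edge inside a register ⇒ χ ≤ 4
  χ = 4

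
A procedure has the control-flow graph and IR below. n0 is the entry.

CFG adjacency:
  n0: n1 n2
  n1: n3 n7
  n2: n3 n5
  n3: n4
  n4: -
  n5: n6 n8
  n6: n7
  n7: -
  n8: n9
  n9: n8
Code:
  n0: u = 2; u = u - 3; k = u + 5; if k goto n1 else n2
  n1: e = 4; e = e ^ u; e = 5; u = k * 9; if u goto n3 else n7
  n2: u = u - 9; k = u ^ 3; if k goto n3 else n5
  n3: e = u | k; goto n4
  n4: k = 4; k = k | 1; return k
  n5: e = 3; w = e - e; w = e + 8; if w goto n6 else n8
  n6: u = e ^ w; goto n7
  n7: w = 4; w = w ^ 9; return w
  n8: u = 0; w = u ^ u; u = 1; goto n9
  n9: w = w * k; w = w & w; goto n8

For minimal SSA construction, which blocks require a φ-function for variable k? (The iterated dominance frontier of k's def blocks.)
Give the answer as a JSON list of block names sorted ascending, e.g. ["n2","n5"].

idom tree: n1←n0 n2←n0 n3←n0 n4←n3 n5←n2 n6←n5 n7←n0 n8←n5 n9←n8
Dom∩ at merges:
  n3: preds {n1,n2}: {n0,n1} ∩ {n0,n2} = {n0}; idom=n0
  n7: preds {n1,n6}: {n0,n1} ∩ {n0,n2,n5,n6} = {n0}; idom=n0
  n8: preds {n5,n9}: {n0,n2,n5} ∩ {n0,n2,n5,n8,n9} = {n0,n2,n5}; idom=n5

DF derivation:
  join n3 pred n1: n1 stop@n0
  join n3 pred n2: n2 stop@n0
  join n7 pred n1: n1 stop@n0
  join n7 pred n6: n6→n5→n2 stop@n0
  join n8 pred n5: · stop@n5
  join n8 pred n9: n9→n8 stop@n5
  DF(n0)=∅
  DF(n1)={n3,n7}
  DF(n2)={n3,n7}
  DF(n3)=∅
  DF(n4)=∅
  DF(n5)={n7}
  DF(n6)={n7}
  DF(n7)=∅
  DF(n8)={n8}
  DF(n9)={n8}

φ for k: defs {n0,n2,n4}
  DF⁺ = {n3,n7}

Answer: ["n3", "n7"]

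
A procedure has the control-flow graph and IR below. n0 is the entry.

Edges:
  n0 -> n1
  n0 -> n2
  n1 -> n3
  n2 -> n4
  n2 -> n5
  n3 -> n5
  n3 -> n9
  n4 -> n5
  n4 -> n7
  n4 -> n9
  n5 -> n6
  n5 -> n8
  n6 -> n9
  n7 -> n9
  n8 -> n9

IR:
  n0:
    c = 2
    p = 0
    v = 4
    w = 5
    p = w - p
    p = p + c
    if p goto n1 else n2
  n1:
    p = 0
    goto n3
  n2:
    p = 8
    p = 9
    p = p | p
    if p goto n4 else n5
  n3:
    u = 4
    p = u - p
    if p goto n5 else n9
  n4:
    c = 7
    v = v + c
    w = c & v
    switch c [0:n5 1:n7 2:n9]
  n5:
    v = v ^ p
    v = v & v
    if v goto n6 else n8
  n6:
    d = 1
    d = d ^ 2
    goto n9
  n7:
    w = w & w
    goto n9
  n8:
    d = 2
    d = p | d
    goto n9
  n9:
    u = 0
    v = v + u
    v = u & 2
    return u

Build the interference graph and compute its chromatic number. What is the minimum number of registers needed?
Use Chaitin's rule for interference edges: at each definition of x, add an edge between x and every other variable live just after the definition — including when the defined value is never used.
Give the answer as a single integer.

Answer: 4

Derivation:
Per-block:
  n0: {c,p,v,w} / ∅
  n1: {p} / ∅
  n2: {p} / ∅
  n3: {p,u} / {p}
  n4: {c,v,w} / {v}
  n5: {v} / {p,v}
  n6: {d} / ∅
  n7: {w} / {w}
  n8: {d} / {p}
  n9: {u,v} / {v}

Backward fixpoint:
  n0 li=∅ lo={v}
  n1 li={v} lo={p,v}
  n2 li={v} lo={p,v}
  n3 li={p,v} lo={p,v}
  n4 li={p,v} lo={p,v,w}
  n5 li={p,v} lo={p,v}
  n6 li={v} lo={v}
  n7 li={v,w} lo={v}
  n8 li={p,v} lo={v}
  n9 li={v} lo=∅

Interference:
  c — {p,v,w}
  d — {p,v}
  p — {c,d,u,v,w}
  u — {p,v}
  v — {c,d,p,u,w}
  w — {c,p,v}

Registers:
  lower bound: {c,p,v,w} mutually conflict ⇒ χ ≥ 4
  4-colouring: r0={p}  r1={v}  r2={c,d,u}  r3={w}
  χ = 4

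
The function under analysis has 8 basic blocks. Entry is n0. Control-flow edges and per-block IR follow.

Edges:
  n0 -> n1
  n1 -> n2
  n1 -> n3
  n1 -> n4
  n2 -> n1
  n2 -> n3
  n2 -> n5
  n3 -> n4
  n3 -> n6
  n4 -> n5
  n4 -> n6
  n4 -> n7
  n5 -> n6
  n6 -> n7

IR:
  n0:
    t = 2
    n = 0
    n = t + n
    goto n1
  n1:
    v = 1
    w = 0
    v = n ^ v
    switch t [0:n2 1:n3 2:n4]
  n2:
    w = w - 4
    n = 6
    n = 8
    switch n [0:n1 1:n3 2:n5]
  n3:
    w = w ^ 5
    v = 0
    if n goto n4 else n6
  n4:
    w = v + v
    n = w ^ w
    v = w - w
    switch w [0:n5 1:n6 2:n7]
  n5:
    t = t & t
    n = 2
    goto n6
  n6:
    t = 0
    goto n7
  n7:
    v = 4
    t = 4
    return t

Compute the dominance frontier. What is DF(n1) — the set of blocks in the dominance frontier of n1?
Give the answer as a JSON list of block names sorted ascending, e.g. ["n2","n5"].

Answer: ["n1"]

Analysis:
idom tree: n1←n0 n2←n1 n3←n1 n4←n1 n5←n1 n6←n1 n7←n1
Dom at joins:
  n1: preds {n0,n2}: {n0} ∩ {n0,n1,n2} = {n0}; idom=n0
  n3: preds {n1,n2}: {n0,n1} ∩ {n0,n1,n2} = {n0,n1}; idom=n1
  n4: preds {n1,n3}: {n0,n1} ∩ {n0,n1,n3} = {n0,n1}; idom=n1
  n5: preds {n2,n4}: {n0,n1,n2} ∩ {n0,n1,n4} = {n0,n1}; idom=n1
  n6: preds {n3,n4,n5}: {n0,n1,n3} ∩ {n0,n1,n4} ∩ {n0,n1,n5} = {n0,n1}; idom=n1
  n7: preds {n4,n6}: {n0,n1,n4} ∩ {n0,n1,n6} = {n0,n1}; idom=n1

Frontier:
  n1←n0: walk · to n0
  n1←n2: walk n2→n1 to n0
  n3←n1: walk · to n1
  n3←n2: walk n2 to n1
  n4←n1: walk · to n1
  n4←n3: walk n3 to n1
  n5←n2: walk n2 to n1
  n5←n4: walk n4 to n1
  n6←n3: walk n3 to n1
  n6←n4: walk n4 to n1
  n6←n5: walk n5 to n1
  n7←n4: walk n4 to n1
  n7←n6: walk n6 to n1
  n0 → ∅
  n1 → {n1}
  n2 → {n1,n3,n5}
  n3 → {n4,n6}
  n4 → {n5,n6,n7}
  n5 → {n6}
  n6 → {n7}
  n7 → ∅

DF(n1) = ["n1"]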